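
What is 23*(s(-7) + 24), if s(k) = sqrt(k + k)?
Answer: 552 + 23*I*sqrt(14) ≈ 552.0 + 86.058*I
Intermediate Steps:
s(k) = sqrt(2)*sqrt(k) (s(k) = sqrt(2*k) = sqrt(2)*sqrt(k))
23*(s(-7) + 24) = 23*(sqrt(2)*sqrt(-7) + 24) = 23*(sqrt(2)*(I*sqrt(7)) + 24) = 23*(I*sqrt(14) + 24) = 23*(24 + I*sqrt(14)) = 552 + 23*I*sqrt(14)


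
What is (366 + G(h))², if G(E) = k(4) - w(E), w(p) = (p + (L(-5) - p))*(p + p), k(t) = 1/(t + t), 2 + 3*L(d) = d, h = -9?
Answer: 6723649/64 ≈ 1.0506e+5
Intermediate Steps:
L(d) = -⅔ + d/3
k(t) = 1/(2*t)
w(p) = -14*p/3 (w(p) = (p + ((-⅔ + (⅓)*(-5)) - p))*(p + p) = (p + ((-⅔ - 5/3) - p))*(2*p) = (p + (-7/3 - p))*(2*p) = -14*p/3)
G(E) = ⅛ + 14*E/3 (G(E) = (½)/4 - (-14)*E/3 = (½)*(¼) + 14*E/3 = ⅛ + 14*E/3)
(366 + G(h))² = (366 + (⅛ + (14/3)*(-9)))² = (366 + (⅛ - 42))² = (366 - 335/8)² = (2593/8)² = 6723649/64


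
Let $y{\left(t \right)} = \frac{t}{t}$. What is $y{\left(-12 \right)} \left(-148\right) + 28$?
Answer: $-120$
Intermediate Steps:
$y{\left(t \right)} = 1$
$y{\left(-12 \right)} \left(-148\right) + 28 = 1 \left(-148\right) + 28 = -148 + 28 = -120$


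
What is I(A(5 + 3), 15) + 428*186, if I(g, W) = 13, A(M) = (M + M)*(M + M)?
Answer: 79621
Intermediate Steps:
A(M) = 4*M² (A(M) = (2*M)*(2*M) = 4*M²)
I(A(5 + 3), 15) + 428*186 = 13 + 428*186 = 13 + 79608 = 79621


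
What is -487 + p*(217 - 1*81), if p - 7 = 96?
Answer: 13521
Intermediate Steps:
p = 103 (p = 7 + 96 = 103)
-487 + p*(217 - 1*81) = -487 + 103*(217 - 1*81) = -487 + 103*(217 - 81) = -487 + 103*136 = -487 + 14008 = 13521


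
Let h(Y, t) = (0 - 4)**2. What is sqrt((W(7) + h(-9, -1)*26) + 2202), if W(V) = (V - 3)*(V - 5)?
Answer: sqrt(2626) ≈ 51.245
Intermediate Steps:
h(Y, t) = 16 (h(Y, t) = (-4)**2 = 16)
W(V) = (-5 + V)*(-3 + V) (W(V) = (-3 + V)*(-5 + V) = (-5 + V)*(-3 + V))
sqrt((W(7) + h(-9, -1)*26) + 2202) = sqrt(((15 + 7**2 - 8*7) + 16*26) + 2202) = sqrt(((15 + 49 - 56) + 416) + 2202) = sqrt((8 + 416) + 2202) = sqrt(424 + 2202) = sqrt(2626)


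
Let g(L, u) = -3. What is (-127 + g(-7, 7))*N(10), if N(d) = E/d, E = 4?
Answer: -52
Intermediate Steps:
N(d) = 4/d
(-127 + g(-7, 7))*N(10) = (-127 - 3)*(4/10) = -520/10 = -130*⅖ = -52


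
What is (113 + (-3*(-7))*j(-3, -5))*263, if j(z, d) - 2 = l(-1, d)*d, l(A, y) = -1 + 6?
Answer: -97310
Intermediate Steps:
l(A, y) = 5
j(z, d) = 2 + 5*d
(113 + (-3*(-7))*j(-3, -5))*263 = (113 + (-3*(-7))*(2 + 5*(-5)))*263 = (113 + 21*(2 - 25))*263 = (113 + 21*(-23))*263 = (113 - 483)*263 = -370*263 = -97310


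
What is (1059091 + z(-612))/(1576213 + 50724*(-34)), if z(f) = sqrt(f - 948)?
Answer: -1059091/148403 - 2*I*sqrt(390)/148403 ≈ -7.1366 - 0.00026615*I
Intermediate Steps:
z(f) = sqrt(-948 + f)
(1059091 + z(-612))/(1576213 + 50724*(-34)) = (1059091 + sqrt(-948 - 612))/(1576213 + 50724*(-34)) = (1059091 + sqrt(-1560))/(1576213 - 1724616) = (1059091 + 2*I*sqrt(390))/(-148403) = (1059091 + 2*I*sqrt(390))*(-1/148403) = -1059091/148403 - 2*I*sqrt(390)/148403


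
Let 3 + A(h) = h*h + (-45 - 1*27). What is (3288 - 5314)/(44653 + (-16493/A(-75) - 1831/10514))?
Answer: -14777821275/325679942956 ≈ -0.045375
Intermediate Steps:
A(h) = -75 + h² (A(h) = -3 + (h*h + (-45 - 1*27)) = -3 + (h² + (-45 - 27)) = -3 + (h² - 72) = -3 + (-72 + h²) = -75 + h²)
(3288 - 5314)/(44653 + (-16493/A(-75) - 1831/10514)) = (3288 - 5314)/(44653 + (-16493/(-75 + (-75)²) - 1831/10514)) = -2026/(44653 + (-16493/(-75 + 5625) - 1831*1/10514)) = -2026/(44653 + (-16493/5550 - 1831/10514)) = -2026/(44653 - 45892363/14588175) = -2026/651359885912/14588175 = -2026*14588175/651359885912 = -14777821275/325679942956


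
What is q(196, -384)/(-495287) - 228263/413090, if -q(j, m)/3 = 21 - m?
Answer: -112553792131/204598106830 ≈ -0.55012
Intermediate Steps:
q(j, m) = -63 + 3*m (q(j, m) = -3*(21 - m) = -63 + 3*m)
q(196, -384)/(-495287) - 228263/413090 = (-63 + 3*(-384))/(-495287) - 228263/413090 = (-63 - 1152)*(-1/495287) - 228263*1/413090 = -1215*(-1/495287) - 228263/413090 = 1215/495287 - 228263/413090 = -112553792131/204598106830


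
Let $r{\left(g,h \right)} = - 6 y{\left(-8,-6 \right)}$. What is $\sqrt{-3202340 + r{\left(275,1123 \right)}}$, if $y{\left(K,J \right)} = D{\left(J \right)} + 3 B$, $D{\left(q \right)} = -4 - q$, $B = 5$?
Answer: $i \sqrt{3202442} \approx 1789.5 i$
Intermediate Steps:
$y{\left(K,J \right)} = 11 - J$ ($y{\left(K,J \right)} = \left(-4 - J\right) + 3 \cdot 5 = \left(-4 - J\right) + 15 = 11 - J$)
$r{\left(g,h \right)} = -102$ ($r{\left(g,h \right)} = - 6 \left(11 - -6\right) = - 6 \left(11 + 6\right) = \left(-6\right) 17 = -102$)
$\sqrt{-3202340 + r{\left(275,1123 \right)}} = \sqrt{-3202340 - 102} = \sqrt{-3202442} = i \sqrt{3202442}$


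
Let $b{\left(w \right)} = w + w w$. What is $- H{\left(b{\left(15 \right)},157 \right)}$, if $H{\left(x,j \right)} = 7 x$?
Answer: $-1680$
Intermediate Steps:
$b{\left(w \right)} = w + w^{2}$
$- H{\left(b{\left(15 \right)},157 \right)} = - 7 \cdot 15 \left(1 + 15\right) = - 7 \cdot 15 \cdot 16 = - 7 \cdot 240 = \left(-1\right) 1680 = -1680$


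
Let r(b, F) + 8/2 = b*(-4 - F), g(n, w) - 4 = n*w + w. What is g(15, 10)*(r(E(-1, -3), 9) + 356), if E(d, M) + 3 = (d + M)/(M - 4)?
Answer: 440340/7 ≈ 62906.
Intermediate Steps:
g(n, w) = 4 + w + n*w (g(n, w) = 4 + (n*w + w) = 4 + (w + n*w) = 4 + w + n*w)
E(d, M) = -3 + (M + d)/(-4 + M) (E(d, M) = -3 + (d + M)/(M - 4) = -3 + (M + d)/(-4 + M))
r(b, F) = -4 + b*(-4 - F)
g(15, 10)*(r(E(-1, -3), 9) + 356) = (4 + 10 + 15*10)*((-4 - 4*(12 - 1 - 2*(-3))/(-4 - 3) - 1*9*(12 - 1 - 2*(-3))/(-4 - 3)) + 356) = (4 + 10 + 150)*((-4 - 4*(12 - 1 + 6)/(-7) - 1*9*(12 - 1 + 6)/(-7)) + 356) = 164*((-4 - (-4)*17/7 - 1*9*(-1/7*17)) + 356) = 164*((-4 - 4*(-17/7) - 1*9*(-17/7)) + 356) = 164*((-4 + 68/7 + 153/7) + 356) = 164*(193/7 + 356) = 164*(2685/7) = 440340/7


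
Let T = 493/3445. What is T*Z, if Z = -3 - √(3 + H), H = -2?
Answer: -1972/3445 ≈ -0.57242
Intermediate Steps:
Z = -4 (Z = -3 - √(3 - 2) = -3 - √1 = -3 - 1*1 = -3 - 1 = -4)
T = 493/3445 (T = 493*(1/3445) = 493/3445 ≈ 0.14311)
T*Z = (493/3445)*(-4) = -1972/3445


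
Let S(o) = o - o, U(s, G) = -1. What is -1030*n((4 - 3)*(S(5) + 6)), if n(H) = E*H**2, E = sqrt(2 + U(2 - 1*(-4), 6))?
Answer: -37080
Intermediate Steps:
S(o) = 0
E = 1 (E = sqrt(2 - 1) = sqrt(1) = 1)
n(H) = H**2 (n(H) = 1*H**2 = H**2)
-1030*n((4 - 3)*(S(5) + 6)) = -1030*(0 + 6)**2*(4 - 3)**2 = -1030*(1*6)**2 = -1030*6**2 = -1030*36 = -37080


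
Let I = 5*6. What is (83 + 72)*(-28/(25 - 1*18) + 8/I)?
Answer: -1736/3 ≈ -578.67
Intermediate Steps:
I = 30
(83 + 72)*(-28/(25 - 1*18) + 8/I) = (83 + 72)*(-28/(25 - 1*18) + 8/30) = 155*(-28/(25 - 18) + 8*(1/30)) = 155*(-28/7 + 4/15) = 155*(-28*1/7 + 4/15) = 155*(-4 + 4/15) = 155*(-56/15) = -1736/3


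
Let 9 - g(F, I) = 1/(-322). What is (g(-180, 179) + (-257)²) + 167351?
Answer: 75157699/322 ≈ 2.3341e+5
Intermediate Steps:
g(F, I) = 2899/322 (g(F, I) = 9 - 1/(-322) = 9 - 1*(-1/322) = 9 + 1/322 = 2899/322)
(g(-180, 179) + (-257)²) + 167351 = (2899/322 + (-257)²) + 167351 = (2899/322 + 66049) + 167351 = 21270677/322 + 167351 = 75157699/322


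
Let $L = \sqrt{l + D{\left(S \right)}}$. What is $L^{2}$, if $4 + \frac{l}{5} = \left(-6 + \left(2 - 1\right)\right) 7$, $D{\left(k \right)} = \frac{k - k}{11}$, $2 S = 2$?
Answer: $-195$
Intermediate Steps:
$S = 1$ ($S = \frac{1}{2} \cdot 2 = 1$)
$D{\left(k \right)} = 0$ ($D{\left(k \right)} = 0 \cdot \frac{1}{11} = 0$)
$l = -195$ ($l = -20 + 5 \left(-6 + \left(2 - 1\right)\right) 7 = -20 + 5 \left(-6 + 1\right) 7 = -20 + 5 \left(\left(-5\right) 7\right) = -20 + 5 \left(-35\right) = -20 - 175 = -195$)
$L = i \sqrt{195}$ ($L = \sqrt{-195 + 0} = \sqrt{-195} = i \sqrt{195} \approx 13.964 i$)
$L^{2} = \left(i \sqrt{195}\right)^{2} = -195$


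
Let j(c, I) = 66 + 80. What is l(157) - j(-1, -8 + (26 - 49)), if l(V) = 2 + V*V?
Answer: 24505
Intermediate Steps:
l(V) = 2 + V**2
j(c, I) = 146
l(157) - j(-1, -8 + (26 - 49)) = (2 + 157**2) - 1*146 = (2 + 24649) - 146 = 24651 - 146 = 24505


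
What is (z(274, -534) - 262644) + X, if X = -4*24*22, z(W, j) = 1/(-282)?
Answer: -74661193/282 ≈ -2.6476e+5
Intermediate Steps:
z(W, j) = -1/282
X = -2112 (X = -96*22 = -2112)
(z(274, -534) - 262644) + X = (-1/282 - 262644) - 2112 = -74065609/282 - 2112 = -74661193/282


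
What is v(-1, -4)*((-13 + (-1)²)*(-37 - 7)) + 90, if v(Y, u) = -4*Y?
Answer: 2202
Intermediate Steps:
v(-1, -4)*((-13 + (-1)²)*(-37 - 7)) + 90 = (-4*(-1))*((-13 + (-1)²)*(-37 - 7)) + 90 = 4*((-13 + 1)*(-44)) + 90 = 4*(-12*(-44)) + 90 = 4*528 + 90 = 2112 + 90 = 2202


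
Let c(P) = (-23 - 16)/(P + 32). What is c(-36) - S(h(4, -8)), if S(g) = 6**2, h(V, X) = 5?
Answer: -105/4 ≈ -26.250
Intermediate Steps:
c(P) = -39/(32 + P)
S(g) = 36
c(-36) - S(h(4, -8)) = -39/(32 - 36) - 1*36 = -39/(-4) - 36 = -39*(-1/4) - 36 = 39/4 - 36 = -105/4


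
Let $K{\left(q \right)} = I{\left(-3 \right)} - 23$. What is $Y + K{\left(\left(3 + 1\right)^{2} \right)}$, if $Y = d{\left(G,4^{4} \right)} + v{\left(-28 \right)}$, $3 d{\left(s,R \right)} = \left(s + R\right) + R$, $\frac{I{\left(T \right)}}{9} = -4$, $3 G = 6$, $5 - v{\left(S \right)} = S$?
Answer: $\frac{436}{3} \approx 145.33$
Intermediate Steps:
$v{\left(S \right)} = 5 - S$
$G = 2$ ($G = \frac{1}{3} \cdot 6 = 2$)
$I{\left(T \right)} = -36$ ($I{\left(T \right)} = 9 \left(-4\right) = -36$)
$d{\left(s,R \right)} = \frac{s}{3} + \frac{2 R}{3}$ ($d{\left(s,R \right)} = \frac{\left(s + R\right) + R}{3} = \frac{\left(R + s\right) + R}{3} = \frac{s + 2 R}{3} = \frac{s}{3} + \frac{2 R}{3}$)
$K{\left(q \right)} = -59$ ($K{\left(q \right)} = -36 - 23 = -59$)
$Y = \frac{613}{3}$ ($Y = \left(\frac{1}{3} \cdot 2 + \frac{2 \cdot 4^{4}}{3}\right) + \left(5 - -28\right) = \left(\frac{2}{3} + \frac{2}{3} \cdot 256\right) + \left(5 + 28\right) = \left(\frac{2}{3} + \frac{512}{3}\right) + 33 = \frac{514}{3} + 33 = \frac{613}{3} \approx 204.33$)
$Y + K{\left(\left(3 + 1\right)^{2} \right)} = \frac{613}{3} - 59 = \frac{436}{3}$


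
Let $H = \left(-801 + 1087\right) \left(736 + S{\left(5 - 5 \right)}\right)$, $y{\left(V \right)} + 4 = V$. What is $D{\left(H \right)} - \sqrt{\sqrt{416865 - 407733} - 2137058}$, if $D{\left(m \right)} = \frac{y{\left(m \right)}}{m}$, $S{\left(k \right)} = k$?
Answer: $\frac{52623}{52624} - \sqrt{-2137058 + 2 \sqrt{2283}} \approx 0.99998 - 1461.8 i$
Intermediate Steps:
$y{\left(V \right)} = -4 + V$
$H = 210496$ ($H = \left(-801 + 1087\right) \left(736 + \left(5 - 5\right)\right) = 286 \left(736 + 0\right) = 286 \cdot 736 = 210496$)
$D{\left(m \right)} = \frac{-4 + m}{m}$
$D{\left(H \right)} - \sqrt{\sqrt{416865 - 407733} - 2137058} = \frac{-4 + 210496}{210496} - \sqrt{\sqrt{416865 - 407733} - 2137058} = \frac{1}{210496} \cdot 210492 - \sqrt{\sqrt{9132} - 2137058} = \frac{52623}{52624} - \sqrt{2 \sqrt{2283} - 2137058} = \frac{52623}{52624} - \sqrt{-2137058 + 2 \sqrt{2283}}$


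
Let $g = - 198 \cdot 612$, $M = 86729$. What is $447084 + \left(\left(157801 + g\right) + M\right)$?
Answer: $570438$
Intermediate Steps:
$g = -121176$ ($g = \left(-1\right) 121176 = -121176$)
$447084 + \left(\left(157801 + g\right) + M\right) = 447084 + \left(\left(157801 - 121176\right) + 86729\right) = 447084 + \left(36625 + 86729\right) = 447084 + 123354 = 570438$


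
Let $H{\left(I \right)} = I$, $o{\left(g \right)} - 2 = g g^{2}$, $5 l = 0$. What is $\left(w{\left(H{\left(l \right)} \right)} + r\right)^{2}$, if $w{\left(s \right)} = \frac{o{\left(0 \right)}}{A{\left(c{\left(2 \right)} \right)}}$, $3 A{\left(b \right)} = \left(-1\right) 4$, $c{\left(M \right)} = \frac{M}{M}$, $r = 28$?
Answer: $\frac{2809}{4} \approx 702.25$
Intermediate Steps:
$c{\left(M \right)} = 1$
$l = 0$ ($l = \frac{1}{5} \cdot 0 = 0$)
$o{\left(g \right)} = 2 + g^{3}$ ($o{\left(g \right)} = 2 + g g^{2} = 2 + g^{3}$)
$A{\left(b \right)} = - \frac{4}{3}$ ($A{\left(b \right)} = \frac{\left(-1\right) 4}{3} = \frac{1}{3} \left(-4\right) = - \frac{4}{3}$)
$w{\left(s \right)} = - \frac{3}{2}$ ($w{\left(s \right)} = \frac{2 + 0^{3}}{- \frac{4}{3}} = \left(2 + 0\right) \left(- \frac{3}{4}\right) = 2 \left(- \frac{3}{4}\right) = - \frac{3}{2}$)
$\left(w{\left(H{\left(l \right)} \right)} + r\right)^{2} = \left(- \frac{3}{2} + 28\right)^{2} = \left(\frac{53}{2}\right)^{2} = \frac{2809}{4}$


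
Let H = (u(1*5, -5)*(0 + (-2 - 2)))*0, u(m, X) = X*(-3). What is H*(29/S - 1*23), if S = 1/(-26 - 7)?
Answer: 0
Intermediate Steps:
u(m, X) = -3*X
S = -1/33 (S = 1/(-33) = -1/33 ≈ -0.030303)
H = 0 (H = ((-3*(-5))*(0 + (-2 - 2)))*0 = (15*(0 - 4))*0 = (15*(-4))*0 = -60*0 = 0)
H*(29/S - 1*23) = 0*(29/(-1/33) - 1*23) = 0*(29*(-33) - 23) = 0*(-957 - 23) = 0*(-980) = 0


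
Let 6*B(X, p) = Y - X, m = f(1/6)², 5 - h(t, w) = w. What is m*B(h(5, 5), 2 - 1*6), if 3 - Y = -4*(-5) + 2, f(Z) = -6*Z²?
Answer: -19/216 ≈ -0.087963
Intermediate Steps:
h(t, w) = 5 - w
m = 1/36 (m = (-6*(1/6)²)² = (-6*(⅙)²)² = (-6*1/36)² = (-⅙)² = 1/36 ≈ 0.027778)
Y = -19 (Y = 3 - (-4*(-5) + 2) = 3 - (20 + 2) = 3 - 1*22 = 3 - 22 = -19)
B(X, p) = -19/6 - X/6 (B(X, p) = (-19 - X)/6 = -19/6 - X/6)
m*B(h(5, 5), 2 - 1*6) = (-19/6 - (5 - 1*5)/6)/36 = (-19/6 - (5 - 5)/6)/36 = (-19/6 - ⅙*0)/36 = (-19/6 + 0)/36 = (1/36)*(-19/6) = -19/216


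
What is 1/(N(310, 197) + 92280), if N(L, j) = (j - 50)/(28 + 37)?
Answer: 65/5998347 ≈ 1.0836e-5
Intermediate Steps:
N(L, j) = -10/13 + j/65 (N(L, j) = (-50 + j)/65 = (-50 + j)*(1/65) = -10/13 + j/65)
1/(N(310, 197) + 92280) = 1/((-10/13 + (1/65)*197) + 92280) = 1/((-10/13 + 197/65) + 92280) = 1/(147/65 + 92280) = 1/(5998347/65) = 65/5998347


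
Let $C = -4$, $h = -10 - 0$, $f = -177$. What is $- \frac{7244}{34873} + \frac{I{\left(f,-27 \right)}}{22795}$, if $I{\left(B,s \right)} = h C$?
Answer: $- \frac{32746412}{158986007} \approx -0.20597$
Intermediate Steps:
$h = -10$ ($h = -10 + 0 = -10$)
$I{\left(B,s \right)} = 40$ ($I{\left(B,s \right)} = \left(-10\right) \left(-4\right) = 40$)
$- \frac{7244}{34873} + \frac{I{\left(f,-27 \right)}}{22795} = - \frac{7244}{34873} + \frac{40}{22795} = \left(-7244\right) \frac{1}{34873} + 40 \cdot \frac{1}{22795} = - \frac{7244}{34873} + \frac{8}{4559} = - \frac{32746412}{158986007}$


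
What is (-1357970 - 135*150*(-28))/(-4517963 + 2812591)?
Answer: 395485/852686 ≈ 0.46381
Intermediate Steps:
(-1357970 - 135*150*(-28))/(-4517963 + 2812591) = (-1357970 - 20250*(-28))/(-1705372) = (-1357970 + 567000)*(-1/1705372) = -790970*(-1/1705372) = 395485/852686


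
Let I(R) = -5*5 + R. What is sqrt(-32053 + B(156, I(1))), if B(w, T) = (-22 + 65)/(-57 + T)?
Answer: 4*I*sqrt(162271)/9 ≈ 179.03*I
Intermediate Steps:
I(R) = -25 + R
B(w, T) = 43/(-57 + T)
sqrt(-32053 + B(156, I(1))) = sqrt(-32053 + 43/(-57 + (-25 + 1))) = sqrt(-32053 + 43/(-57 - 24)) = sqrt(-32053 + 43/(-81)) = sqrt(-32053 + 43*(-1/81)) = sqrt(-32053 - 43/81) = sqrt(-2596336/81) = 4*I*sqrt(162271)/9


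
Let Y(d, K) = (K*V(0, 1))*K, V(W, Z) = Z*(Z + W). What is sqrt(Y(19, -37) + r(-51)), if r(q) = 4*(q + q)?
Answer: 31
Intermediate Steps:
V(W, Z) = Z*(W + Z)
r(q) = 8*q (r(q) = 4*(2*q) = 8*q)
Y(d, K) = K**2 (Y(d, K) = (K*(1*(0 + 1)))*K = (K*(1*1))*K = (K*1)*K = K*K = K**2)
sqrt(Y(19, -37) + r(-51)) = sqrt((-37)**2 + 8*(-51)) = sqrt(1369 - 408) = sqrt(961) = 31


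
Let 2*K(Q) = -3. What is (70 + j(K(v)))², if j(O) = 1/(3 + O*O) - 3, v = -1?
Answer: 1990921/441 ≈ 4514.6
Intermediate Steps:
K(Q) = -3/2 (K(Q) = (½)*(-3) = -3/2)
j(O) = -3 + 1/(3 + O²) (j(O) = 1/(3 + O²) - 3 = -3 + 1/(3 + O²))
(70 + j(K(v)))² = (70 + (-8 - 3*(-3/2)²)/(3 + (-3/2)²))² = (70 + (-8 - 3*9/4)/(3 + 9/4))² = (70 + (-8 - 27/4)/(21/4))² = (70 + (4/21)*(-59/4))² = (70 - 59/21)² = (1411/21)² = 1990921/441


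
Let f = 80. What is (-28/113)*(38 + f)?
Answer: -3304/113 ≈ -29.239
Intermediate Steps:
(-28/113)*(38 + f) = (-28/113)*(38 + 80) = -28*1/113*118 = -28/113*118 = -3304/113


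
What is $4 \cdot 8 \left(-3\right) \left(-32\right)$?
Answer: $3072$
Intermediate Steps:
$4 \cdot 8 \left(-3\right) \left(-32\right) = 32 \left(-3\right) \left(-32\right) = \left(-96\right) \left(-32\right) = 3072$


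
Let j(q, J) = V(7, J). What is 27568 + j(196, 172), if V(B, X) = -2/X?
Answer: 2370847/86 ≈ 27568.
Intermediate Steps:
j(q, J) = -2/J
27568 + j(196, 172) = 27568 - 2/172 = 27568 - 2*1/172 = 27568 - 1/86 = 2370847/86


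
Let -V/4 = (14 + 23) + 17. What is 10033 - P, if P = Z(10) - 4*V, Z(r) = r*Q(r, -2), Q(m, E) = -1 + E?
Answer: 9199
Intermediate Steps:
V = -216 (V = -4*((14 + 23) + 17) = -4*(37 + 17) = -4*54 = -216)
Z(r) = -3*r (Z(r) = r*(-1 - 2) = r*(-3) = -3*r)
P = 834 (P = -3*10 - 4*(-216) = -30 + 864 = 834)
10033 - P = 10033 - 1*834 = 10033 - 834 = 9199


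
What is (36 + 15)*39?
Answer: 1989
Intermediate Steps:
(36 + 15)*39 = 51*39 = 1989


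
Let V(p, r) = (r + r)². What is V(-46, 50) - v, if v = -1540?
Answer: 11540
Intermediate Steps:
V(p, r) = 4*r² (V(p, r) = (2*r)² = 4*r²)
V(-46, 50) - v = 4*50² - 1*(-1540) = 4*2500 + 1540 = 10000 + 1540 = 11540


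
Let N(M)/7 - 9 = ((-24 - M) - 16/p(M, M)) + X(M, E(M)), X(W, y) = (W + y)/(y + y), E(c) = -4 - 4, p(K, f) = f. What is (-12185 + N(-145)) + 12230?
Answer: 2372687/2320 ≈ 1022.7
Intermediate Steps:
E(c) = -8
X(W, y) = (W + y)/(2*y) (X(W, y) = (W + y)/((2*y)) = (W + y)*(1/(2*y)) = (W + y)/(2*y))
N(M) = -203/2 - 112/M - 119*M/16 (N(M) = 63 + 7*(((-24 - M) - 16/M) + (1/2)*(M - 8)/(-8)) = 63 + 7*((-24 - M - 16/M) + (1/2)*(-1/8)*(-8 + M)) = 63 + 7*((-24 - M - 16/M) + (1/2 - M/16)) = 63 + 7*(-47/2 - 16/M - 17*M/16) = 63 + (-329/2 - 112/M - 119*M/16) = -203/2 - 112/M - 119*M/16)
(-12185 + N(-145)) + 12230 = (-12185 + (-203/2 - 112/(-145) - 119/16*(-145))) + 12230 = (-12185 + (-203/2 - 112*(-1/145) + 17255/16)) + 12230 = (-12185 + (-203/2 + 112/145 + 17255/16)) + 12230 = (-12185 + 2268287/2320) + 12230 = -26000913/2320 + 12230 = 2372687/2320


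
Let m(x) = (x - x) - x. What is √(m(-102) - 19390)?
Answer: 2*I*√4822 ≈ 138.88*I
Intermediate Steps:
m(x) = -x (m(x) = 0 - x = -x)
√(m(-102) - 19390) = √(-1*(-102) - 19390) = √(102 - 19390) = √(-19288) = 2*I*√4822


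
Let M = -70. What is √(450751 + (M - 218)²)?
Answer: √533695 ≈ 730.54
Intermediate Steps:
√(450751 + (M - 218)²) = √(450751 + (-70 - 218)²) = √(450751 + (-288)²) = √(450751 + 82944) = √533695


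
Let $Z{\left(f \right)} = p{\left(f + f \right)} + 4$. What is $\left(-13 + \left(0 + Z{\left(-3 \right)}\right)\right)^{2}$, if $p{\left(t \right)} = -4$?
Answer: $169$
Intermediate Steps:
$Z{\left(f \right)} = 0$ ($Z{\left(f \right)} = -4 + 4 = 0$)
$\left(-13 + \left(0 + Z{\left(-3 \right)}\right)\right)^{2} = \left(-13 + \left(0 + 0\right)\right)^{2} = \left(-13 + 0\right)^{2} = \left(-13\right)^{2} = 169$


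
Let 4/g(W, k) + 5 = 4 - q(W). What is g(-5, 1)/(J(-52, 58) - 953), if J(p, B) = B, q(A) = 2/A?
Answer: 4/537 ≈ 0.0074488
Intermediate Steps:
g(W, k) = 4/(-1 - 2/W) (g(W, k) = 4/(-5 + (4 - 2/W)) = 4/(-1 - 2/W))
g(-5, 1)/(J(-52, 58) - 953) = (-4*(-5)/(2 - 5))/(58 - 953) = -4*(-5)/(-3)/(-895) = -4*(-5)*(-1/3)*(-1/895) = -20/3*(-1/895) = 4/537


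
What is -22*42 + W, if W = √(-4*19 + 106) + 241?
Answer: -683 + √30 ≈ -677.52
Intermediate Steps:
W = 241 + √30 (W = √(-76 + 106) + 241 = √30 + 241 = 241 + √30 ≈ 246.48)
-22*42 + W = -22*42 + (241 + √30) = -924 + (241 + √30) = -683 + √30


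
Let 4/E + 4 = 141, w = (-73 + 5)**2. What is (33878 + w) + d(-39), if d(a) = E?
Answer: 5274778/137 ≈ 38502.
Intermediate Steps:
w = 4624 (w = (-68)**2 = 4624)
E = 4/137 (E = 4/(-4 + 141) = 4/137 ≈ 0.029197)
d(a) = 4/137
(33878 + w) + d(-39) = (33878 + 4624) + 4/137 = 38502 + 4/137 = 5274778/137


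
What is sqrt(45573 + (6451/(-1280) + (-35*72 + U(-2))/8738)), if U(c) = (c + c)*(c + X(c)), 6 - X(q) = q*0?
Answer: sqrt(5566739328077345)/349520 ≈ 213.47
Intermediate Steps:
X(q) = 6 (X(q) = 6 - q*0 = 6 - 1*0 = 6 + 0 = 6)
U(c) = 2*c*(6 + c) (U(c) = (c + c)*(c + 6) = (2*c)*(6 + c) = 2*c*(6 + c))
sqrt(45573 + (6451/(-1280) + (-35*72 + U(-2))/8738)) = sqrt(45573 + (6451/(-1280) + (-35*72 + 2*(-2)*(6 - 2))/8738)) = sqrt(45573 + (6451*(-1/1280) + (-2520 + 2*(-2)*4)*(1/8738))) = sqrt(45573 + (-6451/1280 + (-2520 - 16)*(1/8738))) = sqrt(45573 + (-6451/1280 - 2536*1/8738)) = sqrt(45573 + (-6451/1280 - 1268/4369)) = sqrt(45573 - 29807459/5592320) = sqrt(254828991901/5592320) = sqrt(5566739328077345)/349520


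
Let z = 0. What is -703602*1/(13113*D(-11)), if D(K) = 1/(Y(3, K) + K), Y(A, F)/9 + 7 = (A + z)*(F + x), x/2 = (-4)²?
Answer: -38541754/1457 ≈ -26453.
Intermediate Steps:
x = 32 (x = 2*(-4)² = 2*16 = 32)
Y(A, F) = -63 + 9*A*(32 + F) (Y(A, F) = -63 + 9*((A + 0)*(F + 32)) = -63 + 9*(A*(32 + F)) = -63 + 9*A*(32 + F))
D(K) = 1/(801 + 28*K) (D(K) = 1/((-63 + 288*3 + 9*3*K) + K) = 1/((-63 + 864 + 27*K) + K) = 1/((801 + 27*K) + K) = 1/(801 + 28*K))
-703602*1/(13113*D(-11)) = -703602/(-93/(801 + 28*(-11))*(-141)) = -703602/(-93/(801 - 308)*(-141)) = -703602/(-93/493*(-141)) = -703602/(-93*1/493*(-141)) = -703602/((-93/493*(-141))) = -703602/13113/493 = -703602*493/13113 = -38541754/1457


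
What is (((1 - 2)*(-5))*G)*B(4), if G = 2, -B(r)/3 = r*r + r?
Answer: -600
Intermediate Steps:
B(r) = -3*r - 3*r² (B(r) = -3*(r*r + r) = -3*(r² + r) = -3*(r + r²) = -3*r - 3*r²)
(((1 - 2)*(-5))*G)*B(4) = (((1 - 2)*(-5))*2)*(-3*4*(1 + 4)) = (-1*(-5)*2)*(-3*4*5) = (5*2)*(-60) = 10*(-60) = -600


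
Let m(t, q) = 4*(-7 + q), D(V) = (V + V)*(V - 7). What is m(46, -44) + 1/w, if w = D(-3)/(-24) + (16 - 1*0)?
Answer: -5506/27 ≈ -203.93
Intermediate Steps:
D(V) = 2*V*(-7 + V) (D(V) = (2*V)*(-7 + V) = 2*V*(-7 + V))
w = 27/2 (w = (2*(-3)*(-7 - 3))/(-24) + (16 - 1*0) = -(-3)*(-10)/12 + (16 + 0) = -1/24*60 + 16 = -5/2 + 16 = 27/2 ≈ 13.500)
m(t, q) = -28 + 4*q
m(46, -44) + 1/w = (-28 + 4*(-44)) + 1/(27/2) = (-28 - 176) + 2/27 = -204 + 2/27 = -5506/27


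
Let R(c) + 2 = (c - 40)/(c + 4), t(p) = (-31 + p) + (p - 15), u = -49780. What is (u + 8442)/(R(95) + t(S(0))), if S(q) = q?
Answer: 372042/427 ≈ 871.29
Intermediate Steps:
t(p) = -46 + 2*p (t(p) = (-31 + p) + (-15 + p) = -46 + 2*p)
R(c) = -2 + (-40 + c)/(4 + c) (R(c) = -2 + (c - 40)/(c + 4) = -2 + (-40 + c)/(4 + c))
(u + 8442)/(R(95) + t(S(0))) = (-49780 + 8442)/((-48 - 1*95)/(4 + 95) + (-46 + 2*0)) = -41338/((-48 - 95)/99 + (-46 + 0)) = -41338/((1/99)*(-143) - 46) = -41338/(-13/9 - 46) = -41338/(-427/9) = -41338*(-9/427) = 372042/427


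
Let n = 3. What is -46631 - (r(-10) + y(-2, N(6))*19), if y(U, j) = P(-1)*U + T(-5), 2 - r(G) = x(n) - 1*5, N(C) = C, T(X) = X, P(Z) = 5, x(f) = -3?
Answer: -46356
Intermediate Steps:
r(G) = 10 (r(G) = 2 - (-3 - 1*5) = 2 - (-3 - 5) = 2 - 1*(-8) = 2 + 8 = 10)
y(U, j) = -5 + 5*U (y(U, j) = 5*U - 5 = -5 + 5*U)
-46631 - (r(-10) + y(-2, N(6))*19) = -46631 - (10 + (-5 + 5*(-2))*19) = -46631 - (10 + (-5 - 10)*19) = -46631 - (10 - 15*19) = -46631 - (10 - 285) = -46631 - 1*(-275) = -46631 + 275 = -46356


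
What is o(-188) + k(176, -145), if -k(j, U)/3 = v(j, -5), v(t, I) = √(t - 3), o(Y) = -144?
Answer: -144 - 3*√173 ≈ -183.46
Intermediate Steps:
v(t, I) = √(-3 + t)
k(j, U) = -3*√(-3 + j)
o(-188) + k(176, -145) = -144 - 3*√(-3 + 176) = -144 - 3*√173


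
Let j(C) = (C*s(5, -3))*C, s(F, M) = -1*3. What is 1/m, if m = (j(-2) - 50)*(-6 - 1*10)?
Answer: 1/992 ≈ 0.0010081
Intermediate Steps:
s(F, M) = -3
j(C) = -3*C² (j(C) = (C*(-3))*C = (-3*C)*C = -3*C²)
m = 992 (m = (-3*(-2)² - 50)*(-6 - 1*10) = (-3*4 - 50)*(-6 - 10) = (-12 - 50)*(-16) = -62*(-16) = 992)
1/m = 1/992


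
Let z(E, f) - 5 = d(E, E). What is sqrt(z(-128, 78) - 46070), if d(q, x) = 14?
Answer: I*sqrt(46051) ≈ 214.59*I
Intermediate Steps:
z(E, f) = 19 (z(E, f) = 5 + 14 = 19)
sqrt(z(-128, 78) - 46070) = sqrt(19 - 46070) = sqrt(-46051) = I*sqrt(46051)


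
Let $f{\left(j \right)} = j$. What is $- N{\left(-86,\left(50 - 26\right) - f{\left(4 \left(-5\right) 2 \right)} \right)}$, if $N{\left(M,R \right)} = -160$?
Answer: $160$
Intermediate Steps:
$- N{\left(-86,\left(50 - 26\right) - f{\left(4 \left(-5\right) 2 \right)} \right)} = \left(-1\right) \left(-160\right) = 160$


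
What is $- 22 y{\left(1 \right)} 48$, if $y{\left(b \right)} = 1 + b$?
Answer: $-2112$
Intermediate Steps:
$- 22 y{\left(1 \right)} 48 = - 22 \left(1 + 1\right) 48 = \left(-22\right) 2 \cdot 48 = \left(-44\right) 48 = -2112$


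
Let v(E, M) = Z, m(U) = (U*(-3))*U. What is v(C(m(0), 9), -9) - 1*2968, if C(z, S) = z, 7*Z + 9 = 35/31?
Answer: -644300/217 ≈ -2969.1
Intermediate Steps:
Z = -244/217 (Z = -9/7 + (35/31)/7 = -9/7 + (35*(1/31))/7 = -9/7 + (⅐)*(35/31) = -9/7 + 5/31 = -244/217 ≈ -1.1244)
m(U) = -3*U² (m(U) = (-3*U)*U = -3*U²)
v(E, M) = -244/217
v(C(m(0), 9), -9) - 1*2968 = -244/217 - 1*2968 = -244/217 - 2968 = -644300/217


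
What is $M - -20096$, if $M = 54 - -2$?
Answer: $20152$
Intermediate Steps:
$M = 56$ ($M = 54 + 2 = 56$)
$M - -20096 = 56 - -20096 = 56 + 20096 = 20152$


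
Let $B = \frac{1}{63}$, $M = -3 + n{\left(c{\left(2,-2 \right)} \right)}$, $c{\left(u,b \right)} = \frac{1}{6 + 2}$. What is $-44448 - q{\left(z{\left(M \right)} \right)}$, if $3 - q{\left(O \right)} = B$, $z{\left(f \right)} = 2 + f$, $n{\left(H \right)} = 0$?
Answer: $- \frac{2800412}{63} \approx -44451.0$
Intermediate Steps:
$c{\left(u,b \right)} = \frac{1}{8}$
$M = -3$ ($M = -3 + 0 = -3$)
$B = \frac{1}{63} \approx 0.015873$
$q{\left(O \right)} = \frac{188}{63}$ ($q{\left(O \right)} = 3 - \frac{1}{63} = \frac{188}{63}$)
$-44448 - q{\left(z{\left(M \right)} \right)} = -44448 - \frac{188}{63} = - \frac{2800412}{63}$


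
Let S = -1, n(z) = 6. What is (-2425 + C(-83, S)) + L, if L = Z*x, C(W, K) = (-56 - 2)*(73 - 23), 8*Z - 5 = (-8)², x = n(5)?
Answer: -21093/4 ≈ -5273.3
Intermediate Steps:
x = 6
Z = 69/8 (Z = 5/8 + (⅛)*(-8)² = 5/8 + (⅛)*64 = 5/8 + 8 = 69/8 ≈ 8.6250)
C(W, K) = -2900 (C(W, K) = -58*50 = -2900)
L = 207/4 (L = (69/8)*6 = 207/4 ≈ 51.750)
(-2425 + C(-83, S)) + L = (-2425 - 2900) + 207/4 = -5325 + 207/4 = -21093/4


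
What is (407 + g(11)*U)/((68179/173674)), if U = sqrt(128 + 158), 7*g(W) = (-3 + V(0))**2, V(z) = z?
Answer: 70685318/68179 + 1563066*sqrt(286)/477253 ≈ 1092.1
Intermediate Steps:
g(W) = 9/7 (g(W) = (-3 + 0)**2/7 = (1/7)*(-3)**2 = (1/7)*9 = 9/7)
U = sqrt(286) ≈ 16.912
(407 + g(11)*U)/((68179/173674)) = (407 + 9*sqrt(286)/7)/((68179/173674)) = (407 + 9*sqrt(286)/7)/((68179*(1/173674))) = (407 + 9*sqrt(286)/7)/(68179/173674) = (407 + 9*sqrt(286)/7)*(173674/68179) = 70685318/68179 + 1563066*sqrt(286)/477253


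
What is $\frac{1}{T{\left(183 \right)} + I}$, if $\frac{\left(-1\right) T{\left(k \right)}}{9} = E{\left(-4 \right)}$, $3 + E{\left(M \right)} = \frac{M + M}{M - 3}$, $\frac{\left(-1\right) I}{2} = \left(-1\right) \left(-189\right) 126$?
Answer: $- \frac{7}{333279} \approx -2.1003 \cdot 10^{-5}$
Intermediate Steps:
$I = -47628$ ($I = - 2 \left(-1\right) \left(-189\right) 126 = - 2 \cdot 189 \cdot 126 = \left(-2\right) 23814 = -47628$)
$E{\left(M \right)} = -3 + \frac{2 M}{-3 + M}$ ($E{\left(M \right)} = -3 + \frac{M + M}{M - 3} = -3 + \frac{2 M}{-3 + M}$)
$T{\left(k \right)} = \frac{117}{7}$ ($T{\left(k \right)} = - 9 \frac{9 - -4}{-3 - 4} = - 9 \frac{9 + 4}{-7} = - 9 \left(\left(- \frac{1}{7}\right) 13\right) = \left(-9\right) \left(- \frac{13}{7}\right) = \frac{117}{7}$)
$\frac{1}{T{\left(183 \right)} + I} = \frac{1}{\frac{117}{7} - 47628} = \frac{1}{- \frac{333279}{7}} = - \frac{7}{333279}$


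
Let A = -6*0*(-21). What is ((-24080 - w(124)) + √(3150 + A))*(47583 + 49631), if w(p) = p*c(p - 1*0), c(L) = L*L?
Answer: -187691458656 + 1458210*√14 ≈ -1.8769e+11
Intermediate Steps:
A = 0 (A = 0*(-21) = 0)
c(L) = L²
w(p) = p³ (w(p) = p*(p - 1*0)² = p*(p + 0)² = p*p² = p³)
((-24080 - w(124)) + √(3150 + A))*(47583 + 49631) = ((-24080 - 1*124³) + √(3150 + 0))*(47583 + 49631) = ((-24080 - 1*1906624) + √3150)*97214 = ((-24080 - 1906624) + 15*√14)*97214 = (-1930704 + 15*√14)*97214 = -187691458656 + 1458210*√14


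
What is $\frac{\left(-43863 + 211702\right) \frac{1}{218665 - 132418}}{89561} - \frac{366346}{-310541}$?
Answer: $\frac{10926035836259}{9261516712833} \approx 1.1797$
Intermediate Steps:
$\frac{\left(-43863 + 211702\right) \frac{1}{218665 - 132418}}{89561} - \frac{366346}{-310541} = \frac{167839}{86247} \cdot \frac{1}{89561} - - \frac{366346}{310541} = 167839 \cdot \frac{1}{86247} \cdot \frac{1}{89561} + \frac{366346}{310541} = \frac{23977}{12321} \cdot \frac{1}{89561} + \frac{366346}{310541} = \frac{23977}{1103481081} + \frac{366346}{310541} = \frac{10926035836259}{9261516712833}$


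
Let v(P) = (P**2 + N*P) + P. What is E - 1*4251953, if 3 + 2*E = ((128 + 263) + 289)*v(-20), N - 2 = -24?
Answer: -7946309/2 ≈ -3.9732e+6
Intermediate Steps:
N = -22 (N = 2 - 24 = -22)
v(P) = P**2 - 21*P (v(P) = (P**2 - 22*P) + P = P**2 - 21*P)
E = 557597/2 (E = -3/2 + (((128 + 263) + 289)*(-20*(-21 - 20)))/2 = -3/2 + ((391 + 289)*(-20*(-41)))/2 = -3/2 + (680*820)/2 = -3/2 + (1/2)*557600 = -3/2 + 278800 = 557597/2 ≈ 2.7880e+5)
E - 1*4251953 = 557597/2 - 1*4251953 = 557597/2 - 4251953 = -7946309/2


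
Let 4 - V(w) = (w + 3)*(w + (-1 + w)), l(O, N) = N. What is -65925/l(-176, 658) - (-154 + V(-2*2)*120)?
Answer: 430207/658 ≈ 653.81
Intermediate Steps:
V(w) = 4 - (-1 + 2*w)*(3 + w) (V(w) = 4 - (w + 3)*(w + (-1 + w)) = 4 - (3 + w)*(-1 + 2*w) = 4 - (-1 + 2*w)*(3 + w))
-65925/l(-176, 658) - (-154 + V(-2*2)*120) = -65925/658 - (-154 + (7 - (-10)*2 - 2*(-2*2)**2)*120) = -65925*1/658 - (-154 + (7 - 5*(-4) - 2*(-4)**2)*120) = -65925/658 - (-154 + (7 + 20 - 2*16)*120) = -65925/658 - (-154 + (7 + 20 - 32)*120) = -65925/658 - (-154 - 5*120) = -65925/658 - (-154 - 600) = -65925/658 - 1*(-754) = -65925/658 + 754 = 430207/658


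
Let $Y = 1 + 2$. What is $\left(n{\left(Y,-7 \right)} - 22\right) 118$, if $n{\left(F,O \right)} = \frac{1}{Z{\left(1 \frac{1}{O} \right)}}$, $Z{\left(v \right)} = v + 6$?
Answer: $- \frac{105610}{41} \approx -2575.9$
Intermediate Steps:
$Z{\left(v \right)} = 6 + v$
$Y = 3$
$n{\left(F,O \right)} = \frac{1}{6 + \frac{1}{O}}$ ($n{\left(F,O \right)} = \frac{1}{6 + 1 \frac{1}{O}} = \frac{1}{6 + \frac{1}{O}}$)
$\left(n{\left(Y,-7 \right)} - 22\right) 118 = \left(- \frac{7}{1 + 6 \left(-7\right)} - 22\right) 118 = \left(- \frac{7}{1 - 42} - 22\right) 118 = \left(- \frac{7}{-41} - 22\right) 118 = \left(\left(-7\right) \left(- \frac{1}{41}\right) - 22\right) 118 = \left(\frac{7}{41} - 22\right) 118 = \left(- \frac{895}{41}\right) 118 = - \frac{105610}{41}$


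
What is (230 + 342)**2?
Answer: 327184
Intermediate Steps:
(230 + 342)**2 = 572**2 = 327184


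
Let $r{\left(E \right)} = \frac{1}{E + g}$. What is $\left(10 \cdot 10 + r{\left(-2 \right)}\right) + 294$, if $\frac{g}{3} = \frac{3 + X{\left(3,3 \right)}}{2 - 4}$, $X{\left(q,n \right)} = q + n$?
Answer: $\frac{12212}{31} \approx 393.94$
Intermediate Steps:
$X{\left(q,n \right)} = n + q$
$g = - \frac{27}{2}$ ($g = 3 \frac{3 + \left(3 + 3\right)}{2 - 4} = 3 \frac{3 + 6}{-2} = 3 \cdot 9 \left(- \frac{1}{2}\right) = 3 \left(- \frac{9}{2}\right) = - \frac{27}{2} \approx -13.5$)
$r{\left(E \right)} = \frac{1}{- \frac{27}{2} + E}$ ($r{\left(E \right)} = \frac{1}{E - \frac{27}{2}} = \frac{1}{- \frac{27}{2} + E}$)
$\left(10 \cdot 10 + r{\left(-2 \right)}\right) + 294 = \left(10 \cdot 10 + \frac{2}{-27 + 2 \left(-2\right)}\right) + 294 = \left(100 + \frac{2}{-27 - 4}\right) + 294 = \left(100 + \frac{2}{-31}\right) + 294 = \left(100 + 2 \left(- \frac{1}{31}\right)\right) + 294 = \left(100 - \frac{2}{31}\right) + 294 = \frac{3098}{31} + 294 = \frac{12212}{31}$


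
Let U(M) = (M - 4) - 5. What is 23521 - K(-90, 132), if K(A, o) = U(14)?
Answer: 23516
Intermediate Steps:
U(M) = -9 + M (U(M) = (-4 + M) - 5 = -9 + M)
K(A, o) = 5 (K(A, o) = -9 + 14 = 5)
23521 - K(-90, 132) = 23521 - 1*5 = 23521 - 5 = 23516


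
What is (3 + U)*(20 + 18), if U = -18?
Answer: -570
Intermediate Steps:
(3 + U)*(20 + 18) = (3 - 18)*(20 + 18) = -15*38 = -570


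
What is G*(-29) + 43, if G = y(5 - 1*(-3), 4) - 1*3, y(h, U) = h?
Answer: -102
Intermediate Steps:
G = 5 (G = (5 - 1*(-3)) - 1*3 = (5 + 3) - 3 = 8 - 3 = 5)
G*(-29) + 43 = 5*(-29) + 43 = -145 + 43 = -102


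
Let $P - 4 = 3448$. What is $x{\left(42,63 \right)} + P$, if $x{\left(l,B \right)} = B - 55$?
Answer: $3460$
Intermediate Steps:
$P = 3452$ ($P = 4 + 3448 = 3452$)
$x{\left(l,B \right)} = -55 + B$
$x{\left(42,63 \right)} + P = \left(-55 + 63\right) + 3452 = 8 + 3452 = 3460$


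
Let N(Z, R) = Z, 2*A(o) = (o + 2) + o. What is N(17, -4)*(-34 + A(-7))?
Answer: -680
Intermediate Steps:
A(o) = 1 + o (A(o) = ((o + 2) + o)/2 = ((2 + o) + o)/2 = (2 + 2*o)/2 = 1 + o)
N(17, -4)*(-34 + A(-7)) = 17*(-34 + (1 - 7)) = 17*(-34 - 6) = 17*(-40) = -680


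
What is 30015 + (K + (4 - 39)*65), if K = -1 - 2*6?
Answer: 27727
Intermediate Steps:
K = -13 (K = -1 - 12 = -13)
30015 + (K + (4 - 39)*65) = 30015 + (-13 + (4 - 39)*65) = 30015 + (-13 - 35*65) = 30015 + (-13 - 2275) = 30015 - 2288 = 27727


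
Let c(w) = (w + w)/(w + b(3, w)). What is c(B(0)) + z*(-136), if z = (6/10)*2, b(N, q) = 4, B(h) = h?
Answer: -816/5 ≈ -163.20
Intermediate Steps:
c(w) = 2*w/(4 + w) (c(w) = (w + w)/(w + 4) = (2*w)/(4 + w) = 2*w/(4 + w))
z = 6/5 (z = (6*(⅒))*2 = (⅗)*2 = 6/5 ≈ 1.2000)
c(B(0)) + z*(-136) = 2*0/(4 + 0) + (6/5)*(-136) = 2*0/4 - 816/5 = 2*0*(¼) - 816/5 = 0 - 816/5 = -816/5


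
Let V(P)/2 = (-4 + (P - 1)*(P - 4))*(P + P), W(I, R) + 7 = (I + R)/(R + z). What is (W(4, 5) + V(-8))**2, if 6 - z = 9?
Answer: 44368921/4 ≈ 1.1092e+7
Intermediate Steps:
z = -3 (z = 6 - 1*9 = 6 - 9 = -3)
W(I, R) = -7 + (I + R)/(-3 + R) (W(I, R) = -7 + (I + R)/(R - 3) = -7 + (I + R)/(-3 + R))
V(P) = 4*P*(-4 + (-1 + P)*(-4 + P)) (V(P) = 2*((-4 + (P - 1)*(P - 4))*(P + P)) = 2*((-4 + (-1 + P)*(-4 + P))*(2*P)) = 2*(2*P*(-4 + (-1 + P)*(-4 + P))) = 4*P*(-4 + (-1 + P)*(-4 + P)))
(W(4, 5) + V(-8))**2 = ((21 + 4 - 6*5)/(-3 + 5) + 4*(-8)**2*(-5 - 8))**2 = ((21 + 4 - 30)/2 + 4*64*(-13))**2 = ((1/2)*(-5) - 3328)**2 = (-5/2 - 3328)**2 = (-6661/2)**2 = 44368921/4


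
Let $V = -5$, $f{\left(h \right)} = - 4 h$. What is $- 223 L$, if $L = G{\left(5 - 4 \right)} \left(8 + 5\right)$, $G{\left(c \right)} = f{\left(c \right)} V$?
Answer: $-57980$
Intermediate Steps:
$G{\left(c \right)} = 20 c$ ($G{\left(c \right)} = - 4 c \left(-5\right) = 20 c$)
$L = 260$ ($L = 20 \left(5 - 4\right) \left(8 + 5\right) = 20 \left(5 - 4\right) 13 = 20 \cdot 1 \cdot 13 = 20 \cdot 13 = 260$)
$- 223 L = \left(-223\right) 260 = -57980$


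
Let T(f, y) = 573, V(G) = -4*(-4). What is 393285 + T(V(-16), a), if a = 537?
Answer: 393858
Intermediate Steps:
V(G) = 16
393285 + T(V(-16), a) = 393285 + 573 = 393858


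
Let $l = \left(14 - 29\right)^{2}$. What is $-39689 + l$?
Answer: $-39464$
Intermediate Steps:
$l = 225$ ($l = \left(-15\right)^{2} = 225$)
$-39689 + l = -39689 + 225 = -39464$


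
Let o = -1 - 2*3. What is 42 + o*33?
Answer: -189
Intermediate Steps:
o = -7 (o = -1 - 6 = -7)
42 + o*33 = 42 - 7*33 = 42 - 231 = -189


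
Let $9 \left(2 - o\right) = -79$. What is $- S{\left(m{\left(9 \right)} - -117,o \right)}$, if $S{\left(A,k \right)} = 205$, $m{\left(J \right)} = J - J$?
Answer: $-205$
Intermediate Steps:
$o = \frac{97}{9}$ ($o = 2 - - \frac{79}{9} = 2 + \frac{79}{9} = \frac{97}{9} \approx 10.778$)
$m{\left(J \right)} = 0$
$- S{\left(m{\left(9 \right)} - -117,o \right)} = \left(-1\right) 205 = -205$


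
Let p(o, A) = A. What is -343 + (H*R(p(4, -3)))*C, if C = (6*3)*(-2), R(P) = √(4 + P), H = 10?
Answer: -703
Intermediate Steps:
C = -36 (C = 18*(-2) = -36)
-343 + (H*R(p(4, -3)))*C = -343 + (10*√(4 - 3))*(-36) = -343 + (10*√1)*(-36) = -343 + (10*1)*(-36) = -343 + 10*(-36) = -343 - 360 = -703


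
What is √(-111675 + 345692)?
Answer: √234017 ≈ 483.75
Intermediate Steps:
√(-111675 + 345692) = √234017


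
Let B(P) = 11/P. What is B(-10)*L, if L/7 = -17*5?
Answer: 1309/2 ≈ 654.50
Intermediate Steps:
L = -595 (L = 7*(-17*5) = 7*(-85) = -595)
B(-10)*L = (11/(-10))*(-595) = (11*(-⅒))*(-595) = -11/10*(-595) = 1309/2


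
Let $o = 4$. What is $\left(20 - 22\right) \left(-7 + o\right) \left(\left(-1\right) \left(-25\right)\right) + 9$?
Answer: $159$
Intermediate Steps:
$\left(20 - 22\right) \left(-7 + o\right) \left(\left(-1\right) \left(-25\right)\right) + 9 = \left(20 - 22\right) \left(-7 + 4\right) \left(\left(-1\right) \left(-25\right)\right) + 9 = \left(-2\right) \left(-3\right) 25 + 9 = 6 \cdot 25 + 9 = 150 + 9 = 159$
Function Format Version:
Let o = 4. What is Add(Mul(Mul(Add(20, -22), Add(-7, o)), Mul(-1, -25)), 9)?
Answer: 159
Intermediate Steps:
Add(Mul(Mul(Add(20, -22), Add(-7, o)), Mul(-1, -25)), 9) = Add(Mul(Mul(Add(20, -22), Add(-7, 4)), Mul(-1, -25)), 9) = Add(Mul(Mul(-2, -3), 25), 9) = Add(Mul(6, 25), 9) = Add(150, 9) = 159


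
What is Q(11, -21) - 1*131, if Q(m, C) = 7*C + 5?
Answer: -273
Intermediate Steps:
Q(m, C) = 5 + 7*C
Q(11, -21) - 1*131 = (5 + 7*(-21)) - 1*131 = (5 - 147) - 131 = -142 - 131 = -273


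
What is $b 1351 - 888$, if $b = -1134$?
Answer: $-1532922$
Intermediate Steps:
$b 1351 - 888 = \left(-1134\right) 1351 - 888 = -1532034 - 888 = -1532922$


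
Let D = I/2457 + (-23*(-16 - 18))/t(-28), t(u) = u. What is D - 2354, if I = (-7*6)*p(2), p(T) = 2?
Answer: -3901655/1638 ≈ -2382.0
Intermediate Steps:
I = -84 (I = -7*6*2 = -42*2 = -84)
D = -45803/1638 (D = -84/2457 - 23*(-16 - 18)/(-28) = -84*1/2457 - 23*(-34)*(-1/28) = -4/117 + 782*(-1/28) = -4/117 - 391/14 = -45803/1638 ≈ -27.963)
D - 2354 = -45803/1638 - 2354 = -3901655/1638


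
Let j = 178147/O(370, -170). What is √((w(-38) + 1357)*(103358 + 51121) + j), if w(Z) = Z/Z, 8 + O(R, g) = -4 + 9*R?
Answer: √2309521948457514/3318 ≈ 14484.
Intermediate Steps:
O(R, g) = -12 + 9*R (O(R, g) = -8 + (-4 + 9*R) = -12 + 9*R)
w(Z) = 1
j = 178147/3318 (j = 178147/(-12 + 9*370) = 178147/(-12 + 3330) = 178147/3318 ≈ 53.691)
√((w(-38) + 1357)*(103358 + 51121) + j) = √((1 + 1357)*(103358 + 51121) + 178147/3318) = √(1358*154479 + 178147/3318) = √(209782482 + 178147/3318) = √(696058453423/3318) = √2309521948457514/3318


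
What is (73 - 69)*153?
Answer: 612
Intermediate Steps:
(73 - 69)*153 = 4*153 = 612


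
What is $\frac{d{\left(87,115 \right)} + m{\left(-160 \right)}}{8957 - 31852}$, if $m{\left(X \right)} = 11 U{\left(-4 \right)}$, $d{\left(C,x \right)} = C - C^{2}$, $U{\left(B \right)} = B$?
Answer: $\frac{7526}{22895} \approx 0.32872$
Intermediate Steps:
$m{\left(X \right)} = -44$ ($m{\left(X \right)} = 11 \left(-4\right) = -44$)
$\frac{d{\left(87,115 \right)} + m{\left(-160 \right)}}{8957 - 31852} = \frac{87 \left(1 - 87\right) - 44}{8957 - 31852} = \frac{87 \left(1 - 87\right) - 44}{-22895} = \left(87 \left(-86\right) - 44\right) \left(- \frac{1}{22895}\right) = \left(-7482 - 44\right) \left(- \frac{1}{22895}\right) = \left(-7526\right) \left(- \frac{1}{22895}\right) = \frac{7526}{22895}$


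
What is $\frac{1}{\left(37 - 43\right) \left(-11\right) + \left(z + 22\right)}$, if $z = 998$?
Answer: $\frac{1}{1086} \approx 0.00092081$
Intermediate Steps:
$\frac{1}{\left(37 - 43\right) \left(-11\right) + \left(z + 22\right)} = \frac{1}{\left(37 - 43\right) \left(-11\right) + \left(998 + 22\right)} = \frac{1}{\left(-6\right) \left(-11\right) + 1020} = \frac{1}{66 + 1020} = \frac{1}{1086}$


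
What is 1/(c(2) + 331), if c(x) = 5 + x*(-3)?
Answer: 1/330 ≈ 0.0030303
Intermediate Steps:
c(x) = 5 - 3*x
1/(c(2) + 331) = 1/((5 - 3*2) + 331) = 1/((5 - 6) + 331) = 1/(-1 + 331) = 1/330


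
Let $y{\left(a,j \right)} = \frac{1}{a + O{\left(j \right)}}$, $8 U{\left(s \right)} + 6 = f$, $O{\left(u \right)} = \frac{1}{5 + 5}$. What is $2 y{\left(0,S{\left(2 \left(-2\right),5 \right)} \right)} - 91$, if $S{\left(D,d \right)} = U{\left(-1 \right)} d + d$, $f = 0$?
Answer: $-71$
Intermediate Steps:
$O{\left(u \right)} = \frac{1}{10}$
$U{\left(s \right)} = - \frac{3}{4}$ ($U{\left(s \right)} = - \frac{3}{4} + \frac{1}{8} \cdot 0 = - \frac{3}{4} + 0 = - \frac{3}{4}$)
$S{\left(D,d \right)} = \frac{d}{4}$ ($S{\left(D,d \right)} = - \frac{3 d}{4} + d = \frac{d}{4}$)
$y{\left(a,j \right)} = \frac{1}{\frac{1}{10} + a}$ ($y{\left(a,j \right)} = \frac{1}{a + \frac{1}{10}} = \frac{1}{\frac{1}{10} + a}$)
$2 y{\left(0,S{\left(2 \left(-2\right),5 \right)} \right)} - 91 = 2 \frac{10}{1 + 10 \cdot 0} - 91 = 2 \frac{10}{1 + 0} - 91 = 2 \cdot \frac{10}{1} - 91 = 2 \cdot 10 \cdot 1 - 91 = 2 \cdot 10 - 91 = 20 - 91 = -71$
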